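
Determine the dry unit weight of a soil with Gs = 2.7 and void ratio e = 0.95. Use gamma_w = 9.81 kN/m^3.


Using gamma_d = Gs * gamma_w / (1 + e)
gamma_d = 2.7 * 9.81 / (1 + 0.95)
gamma_d = 2.7 * 9.81 / 1.95
gamma_d = 13.583 kN/m^3


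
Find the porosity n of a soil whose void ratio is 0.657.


Using the relation n = e / (1 + e)
n = 0.657 / (1 + 0.657)
n = 0.657 / 1.657
n = 0.3965


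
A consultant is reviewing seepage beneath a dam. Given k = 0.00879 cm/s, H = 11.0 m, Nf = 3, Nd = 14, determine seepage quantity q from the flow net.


Result: 0.0002072 m^3/s per m

Derivation:
Convert k to m/s for unit consistency with H:
k = 0.00879 cm/s = 0.00879 / 100 m/s = 8.79e-05 m/s
Using q = k * H * Nf / Nd
Nf / Nd = 3 / 14 = 0.2143
q = 8.79e-05 * 11.0 * 0.2143
q = 0.0002072 m^3/s per m


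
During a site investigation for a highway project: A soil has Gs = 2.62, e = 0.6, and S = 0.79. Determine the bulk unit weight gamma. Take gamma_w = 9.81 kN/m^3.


Using gamma = gamma_w * (Gs + S*e) / (1 + e)
Numerator: Gs + S*e = 2.62 + 0.79*0.6 = 3.094
Denominator: 1 + e = 1 + 0.6 = 1.6
gamma = 9.81 * 3.094 / 1.6
gamma = 18.97 kN/m^3


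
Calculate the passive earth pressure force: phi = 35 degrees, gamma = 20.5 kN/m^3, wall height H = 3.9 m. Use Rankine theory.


Compute passive earth pressure coefficient:
Kp = tan^2(45 + phi/2) = tan^2(62.5) = 3.690172
Compute passive force:
Pp = 0.5 * Kp * gamma * H^2
Pp = 0.5 * 3.690172 * 20.5 * 3.9^2
Pp = 575.31 kN/m


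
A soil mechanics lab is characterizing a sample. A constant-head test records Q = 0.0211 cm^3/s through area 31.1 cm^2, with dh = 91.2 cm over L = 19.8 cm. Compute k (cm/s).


Result: 0.000147 cm/s

Derivation:
Compute hydraulic gradient:
i = dh / L = 91.2 / 19.8 = 4.60606
Then apply Darcy's law:
k = Q / (A * i)
k = 0.0211 / (31.1 * 4.60606)
k = 0.0211 / 143.248
k = 0.000147 cm/s


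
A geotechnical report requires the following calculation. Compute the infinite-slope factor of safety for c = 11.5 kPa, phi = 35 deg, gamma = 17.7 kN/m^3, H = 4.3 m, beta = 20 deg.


Result: 2.394

Derivation:
Using Fs = c / (gamma*H*sin(beta)*cos(beta)) + tan(phi)/tan(beta)
Cohesion contribution = 11.5 / (17.7*4.3*sin(20)*cos(20))
Cohesion contribution = 0.470131
Friction contribution = tan(35)/tan(20) = 1.9238
Fs = 0.470131 + 1.9238
Fs = 2.394


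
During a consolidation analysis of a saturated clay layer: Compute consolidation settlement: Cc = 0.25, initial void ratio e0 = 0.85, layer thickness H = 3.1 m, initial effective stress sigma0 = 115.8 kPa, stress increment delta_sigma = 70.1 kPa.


Result: 0.0861 m

Derivation:
Using Sc = Cc * H / (1 + e0) * log10((sigma0 + delta_sigma) / sigma0)
Stress ratio = (115.8 + 70.1) / 115.8 = 1.60535
log10(1.60535) = 0.205571
Cc * H / (1 + e0) = 0.25 * 3.1 / (1 + 0.85) = 0.418919
Sc = 0.418919 * 0.205571
Sc = 0.0861 m


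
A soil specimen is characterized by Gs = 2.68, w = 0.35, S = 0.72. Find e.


Result: 1.3028

Derivation:
Using the relation e = Gs * w / S
e = 2.68 * 0.35 / 0.72
e = 1.3028


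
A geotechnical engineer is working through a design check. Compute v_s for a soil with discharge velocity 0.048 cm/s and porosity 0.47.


Using v_s = v_d / n
v_s = 0.048 / 0.47
v_s = 0.10213 cm/s


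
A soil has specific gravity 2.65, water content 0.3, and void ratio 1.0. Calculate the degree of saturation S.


Using S = Gs * w / e
S = 2.65 * 0.3 / 1.0
S = 0.795


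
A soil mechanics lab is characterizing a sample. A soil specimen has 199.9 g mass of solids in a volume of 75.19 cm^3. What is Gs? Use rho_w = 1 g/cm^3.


Using Gs = m_s / (V_s * rho_w)
Since rho_w = 1 g/cm^3:
Gs = 199.9 / 75.19
Gs = 2.659


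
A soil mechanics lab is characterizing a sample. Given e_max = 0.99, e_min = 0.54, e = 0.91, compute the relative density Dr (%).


Result: 17.78 %

Derivation:
Using Dr = (e_max - e) / (e_max - e_min) * 100
e_max - e = 0.99 - 0.91 = 0.08
e_max - e_min = 0.99 - 0.54 = 0.45
Dr = 0.08 / 0.45 * 100
Dr = 17.78 %


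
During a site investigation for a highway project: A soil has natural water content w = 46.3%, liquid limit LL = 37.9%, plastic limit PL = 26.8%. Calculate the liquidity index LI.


First compute the plasticity index:
PI = LL - PL = 37.9 - 26.8 = 11.1
Then compute the liquidity index:
LI = (w - PL) / PI
LI = (46.3 - 26.8) / 11.1
LI = 1.757


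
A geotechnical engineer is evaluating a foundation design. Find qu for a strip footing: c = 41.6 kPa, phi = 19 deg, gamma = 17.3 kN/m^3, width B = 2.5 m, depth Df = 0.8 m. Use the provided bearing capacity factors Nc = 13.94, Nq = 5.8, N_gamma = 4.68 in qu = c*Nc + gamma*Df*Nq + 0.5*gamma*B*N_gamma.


Compute qu = c*Nc + gamma*Df*Nq + 0.5*gamma*B*N_gamma
Term 1: 41.6 * 13.94 = 579.904
Term 2: 17.3 * 0.8 * 5.8 = 80.272
Term 3: 0.5 * 17.3 * 2.5 * 4.68 = 101.205
qu = 579.904 + 80.272 + 101.205
qu = 761.38 kPa


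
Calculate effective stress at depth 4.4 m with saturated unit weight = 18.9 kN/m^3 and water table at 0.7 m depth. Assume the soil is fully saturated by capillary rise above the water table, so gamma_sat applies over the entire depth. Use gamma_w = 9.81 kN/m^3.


Total stress = gamma_sat * depth
sigma = 18.9 * 4.4 = 83.16 kPa
Pore water pressure u = gamma_w * (depth - d_wt)
u = 9.81 * (4.4 - 0.7) = 36.297 kPa
Effective stress = sigma - u
sigma' = 83.16 - 36.297 = 46.86 kPa


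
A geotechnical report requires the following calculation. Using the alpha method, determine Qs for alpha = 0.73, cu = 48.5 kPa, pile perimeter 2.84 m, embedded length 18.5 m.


Result: 1860.18 kN

Derivation:
Using Qs = alpha * cu * perimeter * L
Qs = 0.73 * 48.5 * 2.84 * 18.5
Qs = 1860.18 kN


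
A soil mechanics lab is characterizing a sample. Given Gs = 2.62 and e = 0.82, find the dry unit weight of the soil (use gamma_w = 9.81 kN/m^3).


Using gamma_d = Gs * gamma_w / (1 + e)
gamma_d = 2.62 * 9.81 / (1 + 0.82)
gamma_d = 2.62 * 9.81 / 1.82
gamma_d = 14.122 kN/m^3


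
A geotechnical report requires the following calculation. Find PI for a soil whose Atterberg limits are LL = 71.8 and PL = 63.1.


Using PI = LL - PL
PI = 71.8 - 63.1
PI = 8.7


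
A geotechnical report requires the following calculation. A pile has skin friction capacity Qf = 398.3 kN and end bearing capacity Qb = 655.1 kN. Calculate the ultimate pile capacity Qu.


Using Qu = Qf + Qb
Qu = 398.3 + 655.1
Qu = 1053.4 kN


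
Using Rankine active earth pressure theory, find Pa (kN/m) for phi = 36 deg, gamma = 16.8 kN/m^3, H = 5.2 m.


Compute active earth pressure coefficient:
Ka = tan^2(45 - phi/2) = tan^2(27.0) = 0.259616
Compute active force:
Pa = 0.5 * Ka * gamma * H^2
Pa = 0.5 * 0.259616 * 16.8 * 5.2^2
Pa = 58.97 kN/m


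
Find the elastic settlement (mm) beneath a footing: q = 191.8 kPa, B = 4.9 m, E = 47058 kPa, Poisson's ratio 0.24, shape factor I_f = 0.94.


Result: 17.692 mm

Derivation:
Using Se = q * B * (1 - nu^2) * I_f / E
1 - nu^2 = 1 - 0.24^2 = 0.9424
Se = 191.8 * 4.9 * 0.9424 * 0.94 / 47058
Se = 0.017692 m
Convert to mm: Se = 0.017692 * 1000 = 17.692 mm


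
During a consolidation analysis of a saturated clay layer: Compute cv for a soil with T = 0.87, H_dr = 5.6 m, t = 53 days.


Result: 0.51478 m^2/day

Derivation:
Using cv = T * H_dr^2 / t
H_dr^2 = 5.6^2 = 31.36
cv = 0.87 * 31.36 / 53
cv = 0.51478 m^2/day


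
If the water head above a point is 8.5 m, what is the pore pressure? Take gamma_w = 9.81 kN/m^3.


Using u = gamma_w * h_w
u = 9.81 * 8.5
u = 83.39 kPa


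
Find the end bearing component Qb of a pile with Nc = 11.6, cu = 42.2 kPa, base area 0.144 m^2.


Using Qb = Nc * cu * Ab
Qb = 11.6 * 42.2 * 0.144
Qb = 70.49 kN


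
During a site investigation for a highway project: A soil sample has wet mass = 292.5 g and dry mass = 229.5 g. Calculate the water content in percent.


Using w = (m_wet - m_dry) / m_dry * 100
m_wet - m_dry = 292.5 - 229.5 = 63.0 g
w = 63.0 / 229.5 * 100
w = 27.45 %


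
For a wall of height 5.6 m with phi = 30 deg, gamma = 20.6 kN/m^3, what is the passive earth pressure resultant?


Result: 969.02 kN/m

Derivation:
Compute passive earth pressure coefficient:
Kp = tan^2(45 + phi/2) = tan^2(60.0) = 3
Compute passive force:
Pp = 0.5 * Kp * gamma * H^2
Pp = 0.5 * 3 * 20.6 * 5.6^2
Pp = 969.02 kN/m


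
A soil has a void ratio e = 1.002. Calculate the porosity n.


Result: 0.5005

Derivation:
Using the relation n = e / (1 + e)
n = 1.002 / (1 + 1.002)
n = 1.002 / 2.002
n = 0.5005


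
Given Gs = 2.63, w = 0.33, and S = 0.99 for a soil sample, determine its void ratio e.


Using the relation e = Gs * w / S
e = 2.63 * 0.33 / 0.99
e = 0.8767


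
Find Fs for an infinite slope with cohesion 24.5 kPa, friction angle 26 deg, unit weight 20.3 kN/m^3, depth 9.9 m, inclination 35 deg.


Using Fs = c / (gamma*H*sin(beta)*cos(beta)) + tan(phi)/tan(beta)
Cohesion contribution = 24.5 / (20.3*9.9*sin(35)*cos(35))
Cohesion contribution = 0.259465
Friction contribution = tan(26)/tan(35) = 0.696554
Fs = 0.259465 + 0.696554
Fs = 0.956


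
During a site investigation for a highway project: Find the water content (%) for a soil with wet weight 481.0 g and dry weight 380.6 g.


Using w = (m_wet - m_dry) / m_dry * 100
m_wet - m_dry = 481.0 - 380.6 = 100.4 g
w = 100.4 / 380.6 * 100
w = 26.38 %


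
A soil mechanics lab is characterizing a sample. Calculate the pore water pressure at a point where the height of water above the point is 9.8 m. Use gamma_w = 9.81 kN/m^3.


Using u = gamma_w * h_w
u = 9.81 * 9.8
u = 96.14 kPa


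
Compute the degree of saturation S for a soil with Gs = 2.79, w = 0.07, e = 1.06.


Result: 0.1842

Derivation:
Using S = Gs * w / e
S = 2.79 * 0.07 / 1.06
S = 0.1842


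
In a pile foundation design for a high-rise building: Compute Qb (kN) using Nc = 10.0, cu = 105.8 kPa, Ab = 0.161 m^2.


Using Qb = Nc * cu * Ab
Qb = 10.0 * 105.8 * 0.161
Qb = 170.34 kN


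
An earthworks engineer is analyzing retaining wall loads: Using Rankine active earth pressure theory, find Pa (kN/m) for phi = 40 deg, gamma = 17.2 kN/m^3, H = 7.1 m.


Compute active earth pressure coefficient:
Ka = tan^2(45 - phi/2) = tan^2(25.0) = 0.217443
Compute active force:
Pa = 0.5 * Ka * gamma * H^2
Pa = 0.5 * 0.217443 * 17.2 * 7.1^2
Pa = 94.27 kN/m


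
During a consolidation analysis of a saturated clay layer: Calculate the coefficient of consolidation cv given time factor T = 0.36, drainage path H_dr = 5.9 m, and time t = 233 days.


Using cv = T * H_dr^2 / t
H_dr^2 = 5.9^2 = 34.81
cv = 0.36 * 34.81 / 233
cv = 0.05378 m^2/day


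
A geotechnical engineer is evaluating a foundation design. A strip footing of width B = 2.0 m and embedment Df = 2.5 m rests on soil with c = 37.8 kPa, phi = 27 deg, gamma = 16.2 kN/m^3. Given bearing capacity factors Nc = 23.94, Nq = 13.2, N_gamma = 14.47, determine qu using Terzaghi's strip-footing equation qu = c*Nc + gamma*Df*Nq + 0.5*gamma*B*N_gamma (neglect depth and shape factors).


Compute qu = c*Nc + gamma*Df*Nq + 0.5*gamma*B*N_gamma
Term 1: 37.8 * 23.94 = 904.932
Term 2: 16.2 * 2.5 * 13.2 = 534.6
Term 3: 0.5 * 16.2 * 2.0 * 14.47 = 234.414
qu = 904.932 + 534.6 + 234.414
qu = 1673.95 kPa


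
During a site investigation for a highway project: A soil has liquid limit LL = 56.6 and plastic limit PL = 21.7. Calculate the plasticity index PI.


Using PI = LL - PL
PI = 56.6 - 21.7
PI = 34.9


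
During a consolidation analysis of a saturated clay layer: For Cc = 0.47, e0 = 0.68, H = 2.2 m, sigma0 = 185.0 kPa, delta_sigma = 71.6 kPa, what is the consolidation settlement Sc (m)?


Using Sc = Cc * H / (1 + e0) * log10((sigma0 + delta_sigma) / sigma0)
Stress ratio = (185.0 + 71.6) / 185.0 = 1.38703
log10(1.38703) = 0.142085
Cc * H / (1 + e0) = 0.47 * 2.2 / (1 + 0.68) = 0.615476
Sc = 0.615476 * 0.142085
Sc = 0.0874 m


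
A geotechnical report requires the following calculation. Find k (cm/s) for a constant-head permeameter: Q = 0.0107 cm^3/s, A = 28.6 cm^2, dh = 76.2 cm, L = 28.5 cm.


Result: 0.00014 cm/s

Derivation:
Compute hydraulic gradient:
i = dh / L = 76.2 / 28.5 = 2.67368
Then apply Darcy's law:
k = Q / (A * i)
k = 0.0107 / (28.6 * 2.67368)
k = 0.0107 / 76.4674
k = 0.00014 cm/s


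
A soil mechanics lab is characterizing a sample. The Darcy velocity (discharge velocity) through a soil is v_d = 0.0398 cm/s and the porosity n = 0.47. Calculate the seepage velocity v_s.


Using v_s = v_d / n
v_s = 0.0398 / 0.47
v_s = 0.08468 cm/s


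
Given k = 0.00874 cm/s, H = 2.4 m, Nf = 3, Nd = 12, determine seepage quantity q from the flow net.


Convert k to m/s for unit consistency with H:
k = 0.00874 cm/s = 0.00874 / 100 m/s = 8.74e-05 m/s
Using q = k * H * Nf / Nd
Nf / Nd = 3 / 12 = 0.25
q = 8.74e-05 * 2.4 * 0.25
q = 5.244e-05 m^3/s per m


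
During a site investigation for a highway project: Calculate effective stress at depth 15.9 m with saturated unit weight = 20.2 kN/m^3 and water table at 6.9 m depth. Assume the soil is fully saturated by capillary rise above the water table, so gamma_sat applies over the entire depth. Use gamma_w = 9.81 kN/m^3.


Total stress = gamma_sat * depth
sigma = 20.2 * 15.9 = 321.18 kPa
Pore water pressure u = gamma_w * (depth - d_wt)
u = 9.81 * (15.9 - 6.9) = 88.29 kPa
Effective stress = sigma - u
sigma' = 321.18 - 88.29 = 232.89 kPa


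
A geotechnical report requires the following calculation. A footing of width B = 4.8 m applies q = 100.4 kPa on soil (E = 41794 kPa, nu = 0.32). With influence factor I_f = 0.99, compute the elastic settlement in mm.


Result: 10.247 mm

Derivation:
Using Se = q * B * (1 - nu^2) * I_f / E
1 - nu^2 = 1 - 0.32^2 = 0.8976
Se = 100.4 * 4.8 * 0.8976 * 0.99 / 41794
Se = 0.010247 m
Convert to mm: Se = 0.010247 * 1000 = 10.247 mm


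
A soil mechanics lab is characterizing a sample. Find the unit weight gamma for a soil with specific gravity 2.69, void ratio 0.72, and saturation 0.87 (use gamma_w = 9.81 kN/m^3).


Using gamma = gamma_w * (Gs + S*e) / (1 + e)
Numerator: Gs + S*e = 2.69 + 0.87*0.72 = 3.3164
Denominator: 1 + e = 1 + 0.72 = 1.72
gamma = 9.81 * 3.3164 / 1.72
gamma = 18.915 kN/m^3


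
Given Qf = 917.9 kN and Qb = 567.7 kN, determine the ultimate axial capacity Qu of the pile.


Using Qu = Qf + Qb
Qu = 917.9 + 567.7
Qu = 1485.6 kN


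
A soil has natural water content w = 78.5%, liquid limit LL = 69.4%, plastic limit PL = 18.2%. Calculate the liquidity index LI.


First compute the plasticity index:
PI = LL - PL = 69.4 - 18.2 = 51.2
Then compute the liquidity index:
LI = (w - PL) / PI
LI = (78.5 - 18.2) / 51.2
LI = 1.178


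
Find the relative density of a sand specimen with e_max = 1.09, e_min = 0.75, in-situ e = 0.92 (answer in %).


Result: 50.0 %

Derivation:
Using Dr = (e_max - e) / (e_max - e_min) * 100
e_max - e = 1.09 - 0.92 = 0.17
e_max - e_min = 1.09 - 0.75 = 0.34
Dr = 0.17 / 0.34 * 100
Dr = 50.0 %


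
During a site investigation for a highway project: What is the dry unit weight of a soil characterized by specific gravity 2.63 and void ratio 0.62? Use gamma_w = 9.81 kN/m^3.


Result: 15.926 kN/m^3

Derivation:
Using gamma_d = Gs * gamma_w / (1 + e)
gamma_d = 2.63 * 9.81 / (1 + 0.62)
gamma_d = 2.63 * 9.81 / 1.62
gamma_d = 15.926 kN/m^3


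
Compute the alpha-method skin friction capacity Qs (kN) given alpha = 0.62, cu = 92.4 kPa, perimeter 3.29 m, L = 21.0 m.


Using Qs = alpha * cu * perimeter * L
Qs = 0.62 * 92.4 * 3.29 * 21.0
Qs = 3958.03 kN


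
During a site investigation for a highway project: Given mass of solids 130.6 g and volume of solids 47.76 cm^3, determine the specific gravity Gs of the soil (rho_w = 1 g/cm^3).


Using Gs = m_s / (V_s * rho_w)
Since rho_w = 1 g/cm^3:
Gs = 130.6 / 47.76
Gs = 2.735


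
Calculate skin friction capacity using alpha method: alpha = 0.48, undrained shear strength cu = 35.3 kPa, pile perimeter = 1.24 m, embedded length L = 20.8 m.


Using Qs = alpha * cu * perimeter * L
Qs = 0.48 * 35.3 * 1.24 * 20.8
Qs = 437.02 kN


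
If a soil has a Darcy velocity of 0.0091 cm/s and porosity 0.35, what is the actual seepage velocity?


Using v_s = v_d / n
v_s = 0.0091 / 0.35
v_s = 0.026 cm/s


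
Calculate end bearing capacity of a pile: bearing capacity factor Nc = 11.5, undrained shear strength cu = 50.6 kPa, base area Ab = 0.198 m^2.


Result: 115.22 kN

Derivation:
Using Qb = Nc * cu * Ab
Qb = 11.5 * 50.6 * 0.198
Qb = 115.22 kN


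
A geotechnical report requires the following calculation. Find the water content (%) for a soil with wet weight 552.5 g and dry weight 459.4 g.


Using w = (m_wet - m_dry) / m_dry * 100
m_wet - m_dry = 552.5 - 459.4 = 93.1 g
w = 93.1 / 459.4 * 100
w = 20.27 %


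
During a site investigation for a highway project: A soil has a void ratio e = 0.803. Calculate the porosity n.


Using the relation n = e / (1 + e)
n = 0.803 / (1 + 0.803)
n = 0.803 / 1.803
n = 0.4454


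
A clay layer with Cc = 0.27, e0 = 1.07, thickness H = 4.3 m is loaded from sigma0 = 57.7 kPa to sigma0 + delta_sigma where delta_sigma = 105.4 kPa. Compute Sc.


Result: 0.2531 m

Derivation:
Using Sc = Cc * H / (1 + e0) * log10((sigma0 + delta_sigma) / sigma0)
Stress ratio = (57.7 + 105.4) / 57.7 = 2.82669
log10(2.82669) = 0.451278
Cc * H / (1 + e0) = 0.27 * 4.3 / (1 + 1.07) = 0.56087
Sc = 0.56087 * 0.451278
Sc = 0.2531 m


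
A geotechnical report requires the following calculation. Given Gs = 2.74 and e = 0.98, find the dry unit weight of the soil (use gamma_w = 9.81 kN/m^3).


Result: 13.575 kN/m^3

Derivation:
Using gamma_d = Gs * gamma_w / (1 + e)
gamma_d = 2.74 * 9.81 / (1 + 0.98)
gamma_d = 2.74 * 9.81 / 1.98
gamma_d = 13.575 kN/m^3


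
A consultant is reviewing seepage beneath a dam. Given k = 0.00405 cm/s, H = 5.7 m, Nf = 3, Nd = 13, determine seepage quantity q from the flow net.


Result: 5.327e-05 m^3/s per m

Derivation:
Convert k to m/s for unit consistency with H:
k = 0.00405 cm/s = 0.00405 / 100 m/s = 4.05e-05 m/s
Using q = k * H * Nf / Nd
Nf / Nd = 3 / 13 = 0.2308
q = 4.05e-05 * 5.7 * 0.2308
q = 5.327e-05 m^3/s per m


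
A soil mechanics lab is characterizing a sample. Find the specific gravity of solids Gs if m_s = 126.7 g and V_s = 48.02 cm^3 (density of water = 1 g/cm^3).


Using Gs = m_s / (V_s * rho_w)
Since rho_w = 1 g/cm^3:
Gs = 126.7 / 48.02
Gs = 2.638


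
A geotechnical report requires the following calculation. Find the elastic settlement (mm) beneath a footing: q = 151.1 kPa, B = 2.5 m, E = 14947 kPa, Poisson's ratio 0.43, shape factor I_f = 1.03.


Using Se = q * B * (1 - nu^2) * I_f / E
1 - nu^2 = 1 - 0.43^2 = 0.8151
Se = 151.1 * 2.5 * 0.8151 * 1.03 / 14947
Se = 0.021218 m
Convert to mm: Se = 0.021218 * 1000 = 21.218 mm


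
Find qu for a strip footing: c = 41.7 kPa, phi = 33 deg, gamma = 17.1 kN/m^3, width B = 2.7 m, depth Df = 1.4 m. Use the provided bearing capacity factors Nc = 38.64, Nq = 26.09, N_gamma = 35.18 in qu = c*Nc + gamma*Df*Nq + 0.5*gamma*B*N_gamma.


Result: 3048.01 kPa

Derivation:
Compute qu = c*Nc + gamma*Df*Nq + 0.5*gamma*B*N_gamma
Term 1: 41.7 * 38.64 = 1611.288
Term 2: 17.1 * 1.4 * 26.09 = 624.5946
Term 3: 0.5 * 17.1 * 2.7 * 35.18 = 812.1303
qu = 1611.288 + 624.5946 + 812.1303
qu = 3048.01 kPa


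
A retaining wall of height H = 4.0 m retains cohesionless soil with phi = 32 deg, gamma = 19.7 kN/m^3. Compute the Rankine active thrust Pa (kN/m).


Result: 48.42 kN/m

Derivation:
Compute active earth pressure coefficient:
Ka = tan^2(45 - phi/2) = tan^2(29.0) = 0.307259
Compute active force:
Pa = 0.5 * Ka * gamma * H^2
Pa = 0.5 * 0.307259 * 19.7 * 4.0^2
Pa = 48.42 kN/m


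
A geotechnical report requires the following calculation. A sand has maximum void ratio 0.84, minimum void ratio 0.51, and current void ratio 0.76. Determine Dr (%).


Using Dr = (e_max - e) / (e_max - e_min) * 100
e_max - e = 0.84 - 0.76 = 0.08
e_max - e_min = 0.84 - 0.51 = 0.33
Dr = 0.08 / 0.33 * 100
Dr = 24.24 %


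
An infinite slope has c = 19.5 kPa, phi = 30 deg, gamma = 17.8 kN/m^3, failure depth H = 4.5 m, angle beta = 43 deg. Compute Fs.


Result: 1.107

Derivation:
Using Fs = c / (gamma*H*sin(beta)*cos(beta)) + tan(phi)/tan(beta)
Cohesion contribution = 19.5 / (17.8*4.5*sin(43)*cos(43))
Cohesion contribution = 0.48808
Friction contribution = tan(30)/tan(43) = 0.619132
Fs = 0.48808 + 0.619132
Fs = 1.107


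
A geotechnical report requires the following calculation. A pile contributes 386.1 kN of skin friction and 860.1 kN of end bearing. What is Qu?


Result: 1246.2 kN

Derivation:
Using Qu = Qf + Qb
Qu = 386.1 + 860.1
Qu = 1246.2 kN


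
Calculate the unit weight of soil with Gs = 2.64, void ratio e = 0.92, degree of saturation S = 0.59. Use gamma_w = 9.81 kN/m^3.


Using gamma = gamma_w * (Gs + S*e) / (1 + e)
Numerator: Gs + S*e = 2.64 + 0.59*0.92 = 3.1828
Denominator: 1 + e = 1 + 0.92 = 1.92
gamma = 9.81 * 3.1828 / 1.92
gamma = 16.262 kN/m^3


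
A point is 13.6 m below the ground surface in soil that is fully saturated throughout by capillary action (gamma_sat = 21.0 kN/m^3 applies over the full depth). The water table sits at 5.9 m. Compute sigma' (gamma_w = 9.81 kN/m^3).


Total stress = gamma_sat * depth
sigma = 21.0 * 13.6 = 285.6 kPa
Pore water pressure u = gamma_w * (depth - d_wt)
u = 9.81 * (13.6 - 5.9) = 75.537 kPa
Effective stress = sigma - u
sigma' = 285.6 - 75.537 = 210.06 kPa


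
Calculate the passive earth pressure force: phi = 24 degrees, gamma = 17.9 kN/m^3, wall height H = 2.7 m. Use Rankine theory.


Result: 154.71 kN/m

Derivation:
Compute passive earth pressure coefficient:
Kp = tan^2(45 + phi/2) = tan^2(57.0) = 2.371184
Compute passive force:
Pp = 0.5 * Kp * gamma * H^2
Pp = 0.5 * 2.371184 * 17.9 * 2.7^2
Pp = 154.71 kN/m


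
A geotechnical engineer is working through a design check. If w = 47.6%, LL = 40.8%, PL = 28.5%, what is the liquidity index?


Result: 1.553

Derivation:
First compute the plasticity index:
PI = LL - PL = 40.8 - 28.5 = 12.3
Then compute the liquidity index:
LI = (w - PL) / PI
LI = (47.6 - 28.5) / 12.3
LI = 1.553


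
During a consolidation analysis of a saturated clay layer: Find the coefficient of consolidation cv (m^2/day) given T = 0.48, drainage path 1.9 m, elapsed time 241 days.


Result: 0.00719 m^2/day

Derivation:
Using cv = T * H_dr^2 / t
H_dr^2 = 1.9^2 = 3.61
cv = 0.48 * 3.61 / 241
cv = 0.00719 m^2/day


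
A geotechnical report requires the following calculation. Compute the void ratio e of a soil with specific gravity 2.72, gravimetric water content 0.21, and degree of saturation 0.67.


Using the relation e = Gs * w / S
e = 2.72 * 0.21 / 0.67
e = 0.8525


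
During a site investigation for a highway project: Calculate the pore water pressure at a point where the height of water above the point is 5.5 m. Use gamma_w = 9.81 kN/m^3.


Using u = gamma_w * h_w
u = 9.81 * 5.5
u = 53.96 kPa


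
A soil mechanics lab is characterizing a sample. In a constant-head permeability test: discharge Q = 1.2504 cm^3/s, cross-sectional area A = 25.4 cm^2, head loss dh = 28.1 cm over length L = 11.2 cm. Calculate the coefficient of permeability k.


Compute hydraulic gradient:
i = dh / L = 28.1 / 11.2 = 2.50893
Then apply Darcy's law:
k = Q / (A * i)
k = 1.2504 / (25.4 * 2.50893)
k = 1.2504 / 63.7268
k = 0.019621 cm/s


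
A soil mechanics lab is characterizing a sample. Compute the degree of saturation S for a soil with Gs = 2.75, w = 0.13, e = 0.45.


Using S = Gs * w / e
S = 2.75 * 0.13 / 0.45
S = 0.7944


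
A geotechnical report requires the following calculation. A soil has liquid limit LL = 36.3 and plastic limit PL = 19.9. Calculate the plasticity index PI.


Result: 16.4

Derivation:
Using PI = LL - PL
PI = 36.3 - 19.9
PI = 16.4


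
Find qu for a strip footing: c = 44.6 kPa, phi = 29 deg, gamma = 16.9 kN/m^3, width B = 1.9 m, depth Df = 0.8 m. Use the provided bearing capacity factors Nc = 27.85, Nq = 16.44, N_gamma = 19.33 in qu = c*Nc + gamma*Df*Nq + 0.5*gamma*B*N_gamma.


Result: 1774.72 kPa

Derivation:
Compute qu = c*Nc + gamma*Df*Nq + 0.5*gamma*B*N_gamma
Term 1: 44.6 * 27.85 = 1242.11
Term 2: 16.9 * 0.8 * 16.44 = 222.2688
Term 3: 0.5 * 16.9 * 1.9 * 19.33 = 310.34315
qu = 1242.11 + 222.2688 + 310.34315
qu = 1774.72 kPa


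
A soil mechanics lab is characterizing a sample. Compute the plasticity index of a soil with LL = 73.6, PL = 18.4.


Result: 55.2

Derivation:
Using PI = LL - PL
PI = 73.6 - 18.4
PI = 55.2


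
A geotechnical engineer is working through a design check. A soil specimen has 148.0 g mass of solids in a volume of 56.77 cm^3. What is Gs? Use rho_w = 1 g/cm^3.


Result: 2.607

Derivation:
Using Gs = m_s / (V_s * rho_w)
Since rho_w = 1 g/cm^3:
Gs = 148.0 / 56.77
Gs = 2.607


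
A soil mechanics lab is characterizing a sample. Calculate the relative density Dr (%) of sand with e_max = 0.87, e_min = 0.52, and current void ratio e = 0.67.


Result: 57.14 %

Derivation:
Using Dr = (e_max - e) / (e_max - e_min) * 100
e_max - e = 0.87 - 0.67 = 0.2
e_max - e_min = 0.87 - 0.52 = 0.35
Dr = 0.2 / 0.35 * 100
Dr = 57.14 %


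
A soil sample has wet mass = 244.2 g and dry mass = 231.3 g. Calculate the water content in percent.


Using w = (m_wet - m_dry) / m_dry * 100
m_wet - m_dry = 244.2 - 231.3 = 12.9 g
w = 12.9 / 231.3 * 100
w = 5.58 %


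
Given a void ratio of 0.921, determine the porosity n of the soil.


Result: 0.4794

Derivation:
Using the relation n = e / (1 + e)
n = 0.921 / (1 + 0.921)
n = 0.921 / 1.921
n = 0.4794


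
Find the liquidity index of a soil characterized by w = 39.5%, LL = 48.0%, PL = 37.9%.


Result: 0.158

Derivation:
First compute the plasticity index:
PI = LL - PL = 48.0 - 37.9 = 10.1
Then compute the liquidity index:
LI = (w - PL) / PI
LI = (39.5 - 37.9) / 10.1
LI = 0.158


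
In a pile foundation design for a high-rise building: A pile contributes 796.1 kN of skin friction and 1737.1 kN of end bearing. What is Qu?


Result: 2533.2 kN

Derivation:
Using Qu = Qf + Qb
Qu = 796.1 + 1737.1
Qu = 2533.2 kN


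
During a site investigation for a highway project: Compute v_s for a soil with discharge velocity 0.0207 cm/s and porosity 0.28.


Using v_s = v_d / n
v_s = 0.0207 / 0.28
v_s = 0.07393 cm/s


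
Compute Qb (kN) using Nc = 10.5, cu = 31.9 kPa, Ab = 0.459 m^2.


Using Qb = Nc * cu * Ab
Qb = 10.5 * 31.9 * 0.459
Qb = 153.74 kN


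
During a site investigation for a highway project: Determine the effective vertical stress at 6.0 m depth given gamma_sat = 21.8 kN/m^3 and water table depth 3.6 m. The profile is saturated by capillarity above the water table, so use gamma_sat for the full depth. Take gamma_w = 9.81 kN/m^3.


Total stress = gamma_sat * depth
sigma = 21.8 * 6.0 = 130.8 kPa
Pore water pressure u = gamma_w * (depth - d_wt)
u = 9.81 * (6.0 - 3.6) = 23.544 kPa
Effective stress = sigma - u
sigma' = 130.8 - 23.544 = 107.26 kPa


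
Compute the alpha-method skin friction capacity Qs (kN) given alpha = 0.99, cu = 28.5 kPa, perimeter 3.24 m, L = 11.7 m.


Result: 1069.57 kN

Derivation:
Using Qs = alpha * cu * perimeter * L
Qs = 0.99 * 28.5 * 3.24 * 11.7
Qs = 1069.57 kN


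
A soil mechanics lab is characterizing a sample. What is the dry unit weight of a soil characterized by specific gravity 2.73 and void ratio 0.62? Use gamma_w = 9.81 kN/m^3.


Result: 16.532 kN/m^3

Derivation:
Using gamma_d = Gs * gamma_w / (1 + e)
gamma_d = 2.73 * 9.81 / (1 + 0.62)
gamma_d = 2.73 * 9.81 / 1.62
gamma_d = 16.532 kN/m^3


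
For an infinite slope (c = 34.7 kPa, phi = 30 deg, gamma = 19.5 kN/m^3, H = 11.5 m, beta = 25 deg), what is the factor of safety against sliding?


Result: 1.642

Derivation:
Using Fs = c / (gamma*H*sin(beta)*cos(beta)) + tan(phi)/tan(beta)
Cohesion contribution = 34.7 / (19.5*11.5*sin(25)*cos(25))
Cohesion contribution = 0.403992
Friction contribution = tan(30)/tan(25) = 1.23813
Fs = 0.403992 + 1.23813
Fs = 1.642


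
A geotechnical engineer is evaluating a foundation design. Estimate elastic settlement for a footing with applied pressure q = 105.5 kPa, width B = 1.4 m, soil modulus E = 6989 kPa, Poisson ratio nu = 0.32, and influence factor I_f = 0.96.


Using Se = q * B * (1 - nu^2) * I_f / E
1 - nu^2 = 1 - 0.32^2 = 0.8976
Se = 105.5 * 1.4 * 0.8976 * 0.96 / 6989
Se = 0.018210 m
Convert to mm: Se = 0.018210 * 1000 = 18.21 mm


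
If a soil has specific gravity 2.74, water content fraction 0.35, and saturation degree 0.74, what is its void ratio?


Using the relation e = Gs * w / S
e = 2.74 * 0.35 / 0.74
e = 1.2959


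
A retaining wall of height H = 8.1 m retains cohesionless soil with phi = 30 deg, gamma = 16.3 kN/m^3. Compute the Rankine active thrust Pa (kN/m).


Compute active earth pressure coefficient:
Ka = tan^2(45 - phi/2) = tan^2(30.0) = 0.333333
Compute active force:
Pa = 0.5 * Ka * gamma * H^2
Pa = 0.5 * 0.333333 * 16.3 * 8.1^2
Pa = 178.24 kN/m


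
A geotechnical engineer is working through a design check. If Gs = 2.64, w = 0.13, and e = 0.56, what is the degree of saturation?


Using S = Gs * w / e
S = 2.64 * 0.13 / 0.56
S = 0.6129


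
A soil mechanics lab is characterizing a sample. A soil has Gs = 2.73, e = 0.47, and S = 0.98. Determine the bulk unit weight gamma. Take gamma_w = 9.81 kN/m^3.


Result: 21.292 kN/m^3

Derivation:
Using gamma = gamma_w * (Gs + S*e) / (1 + e)
Numerator: Gs + S*e = 2.73 + 0.98*0.47 = 3.1906
Denominator: 1 + e = 1 + 0.47 = 1.47
gamma = 9.81 * 3.1906 / 1.47
gamma = 21.292 kN/m^3


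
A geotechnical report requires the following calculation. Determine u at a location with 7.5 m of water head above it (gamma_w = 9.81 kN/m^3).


Using u = gamma_w * h_w
u = 9.81 * 7.5
u = 73.58 kPa


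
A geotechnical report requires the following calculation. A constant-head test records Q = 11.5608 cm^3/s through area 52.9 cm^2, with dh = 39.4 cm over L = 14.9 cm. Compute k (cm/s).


Compute hydraulic gradient:
i = dh / L = 39.4 / 14.9 = 2.6443
Then apply Darcy's law:
k = Q / (A * i)
k = 11.5608 / (52.9 * 2.6443)
k = 11.5608 / 139.883
k = 0.082646 cm/s


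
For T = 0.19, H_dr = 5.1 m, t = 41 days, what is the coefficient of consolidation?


Result: 0.12053 m^2/day

Derivation:
Using cv = T * H_dr^2 / t
H_dr^2 = 5.1^2 = 26.01
cv = 0.19 * 26.01 / 41
cv = 0.12053 m^2/day


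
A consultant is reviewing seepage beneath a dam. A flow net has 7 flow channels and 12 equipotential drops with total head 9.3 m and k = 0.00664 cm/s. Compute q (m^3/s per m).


Convert k to m/s for unit consistency with H:
k = 0.00664 cm/s = 0.00664 / 100 m/s = 6.64e-05 m/s
Using q = k * H * Nf / Nd
Nf / Nd = 7 / 12 = 0.5833
q = 6.64e-05 * 9.3 * 0.5833
q = 0.0003602 m^3/s per m


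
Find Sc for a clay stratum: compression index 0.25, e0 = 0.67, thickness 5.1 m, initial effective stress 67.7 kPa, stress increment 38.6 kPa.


Using Sc = Cc * H / (1 + e0) * log10((sigma0 + delta_sigma) / sigma0)
Stress ratio = (67.7 + 38.6) / 67.7 = 1.57016
log10(1.57016) = 0.195945
Cc * H / (1 + e0) = 0.25 * 5.1 / (1 + 0.67) = 0.763473
Sc = 0.763473 * 0.195945
Sc = 0.1496 m


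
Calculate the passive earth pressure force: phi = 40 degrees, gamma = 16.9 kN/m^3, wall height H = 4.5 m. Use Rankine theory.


Result: 786.93 kN/m

Derivation:
Compute passive earth pressure coefficient:
Kp = tan^2(45 + phi/2) = tan^2(65.0) = 4.59891
Compute passive force:
Pp = 0.5 * Kp * gamma * H^2
Pp = 0.5 * 4.59891 * 16.9 * 4.5^2
Pp = 786.93 kN/m


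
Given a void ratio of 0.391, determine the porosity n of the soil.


Using the relation n = e / (1 + e)
n = 0.391 / (1 + 0.391)
n = 0.391 / 1.391
n = 0.2811


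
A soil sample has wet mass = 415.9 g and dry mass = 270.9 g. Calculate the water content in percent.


Result: 53.53 %

Derivation:
Using w = (m_wet - m_dry) / m_dry * 100
m_wet - m_dry = 415.9 - 270.9 = 145.0 g
w = 145.0 / 270.9 * 100
w = 53.53 %


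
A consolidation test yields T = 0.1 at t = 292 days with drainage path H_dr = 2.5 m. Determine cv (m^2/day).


Result: 0.00214 m^2/day

Derivation:
Using cv = T * H_dr^2 / t
H_dr^2 = 2.5^2 = 6.25
cv = 0.1 * 6.25 / 292
cv = 0.00214 m^2/day


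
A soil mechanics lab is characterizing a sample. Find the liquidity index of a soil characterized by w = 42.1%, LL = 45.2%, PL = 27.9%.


Result: 0.821

Derivation:
First compute the plasticity index:
PI = LL - PL = 45.2 - 27.9 = 17.3
Then compute the liquidity index:
LI = (w - PL) / PI
LI = (42.1 - 27.9) / 17.3
LI = 0.821


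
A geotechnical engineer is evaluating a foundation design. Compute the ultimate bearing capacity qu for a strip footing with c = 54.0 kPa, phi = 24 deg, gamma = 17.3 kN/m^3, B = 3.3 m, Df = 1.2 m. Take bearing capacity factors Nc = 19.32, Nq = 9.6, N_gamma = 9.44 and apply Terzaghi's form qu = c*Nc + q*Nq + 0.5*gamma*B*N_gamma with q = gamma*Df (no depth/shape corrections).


Result: 1512.04 kPa

Derivation:
Compute qu = c*Nc + gamma*Df*Nq + 0.5*gamma*B*N_gamma
Term 1: 54.0 * 19.32 = 1043.28
Term 2: 17.3 * 1.2 * 9.6 = 199.296
Term 3: 0.5 * 17.3 * 3.3 * 9.44 = 269.4648
qu = 1043.28 + 199.296 + 269.4648
qu = 1512.04 kPa


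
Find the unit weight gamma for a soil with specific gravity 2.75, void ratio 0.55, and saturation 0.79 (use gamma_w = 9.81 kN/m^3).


Using gamma = gamma_w * (Gs + S*e) / (1 + e)
Numerator: Gs + S*e = 2.75 + 0.79*0.55 = 3.1845
Denominator: 1 + e = 1 + 0.55 = 1.55
gamma = 9.81 * 3.1845 / 1.55
gamma = 20.155 kN/m^3


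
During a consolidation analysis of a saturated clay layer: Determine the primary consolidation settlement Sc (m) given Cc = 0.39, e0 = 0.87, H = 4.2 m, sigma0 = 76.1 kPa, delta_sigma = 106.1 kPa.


Using Sc = Cc * H / (1 + e0) * log10((sigma0 + delta_sigma) / sigma0)
Stress ratio = (76.1 + 106.1) / 76.1 = 2.39422
log10(2.39422) = 0.379164
Cc * H / (1 + e0) = 0.39 * 4.2 / (1 + 0.87) = 0.875936
Sc = 0.875936 * 0.379164
Sc = 0.3321 m


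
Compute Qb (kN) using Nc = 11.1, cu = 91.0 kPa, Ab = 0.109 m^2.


Using Qb = Nc * cu * Ab
Qb = 11.1 * 91.0 * 0.109
Qb = 110.1 kN


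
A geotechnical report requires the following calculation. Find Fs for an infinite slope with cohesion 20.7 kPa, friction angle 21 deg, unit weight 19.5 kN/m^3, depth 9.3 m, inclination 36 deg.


Using Fs = c / (gamma*H*sin(beta)*cos(beta)) + tan(phi)/tan(beta)
Cohesion contribution = 20.7 / (19.5*9.3*sin(36)*cos(36))
Cohesion contribution = 0.240036
Friction contribution = tan(21)/tan(36) = 0.528344
Fs = 0.240036 + 0.528344
Fs = 0.768


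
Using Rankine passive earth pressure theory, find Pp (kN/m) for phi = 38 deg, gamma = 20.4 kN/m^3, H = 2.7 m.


Compute passive earth pressure coefficient:
Kp = tan^2(45 + phi/2) = tan^2(64.0) = 4.203746
Compute passive force:
Pp = 0.5 * Kp * gamma * H^2
Pp = 0.5 * 4.203746 * 20.4 * 2.7^2
Pp = 312.58 kN/m


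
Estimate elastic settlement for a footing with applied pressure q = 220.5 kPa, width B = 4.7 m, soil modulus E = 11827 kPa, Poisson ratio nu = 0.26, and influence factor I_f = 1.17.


Using Se = q * B * (1 - nu^2) * I_f / E
1 - nu^2 = 1 - 0.26^2 = 0.9324
Se = 220.5 * 4.7 * 0.9324 * 1.17 / 11827
Se = 0.095592 m
Convert to mm: Se = 0.095592 * 1000 = 95.592 mm


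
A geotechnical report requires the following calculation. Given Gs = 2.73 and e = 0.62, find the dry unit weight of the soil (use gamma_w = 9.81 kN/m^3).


Result: 16.532 kN/m^3

Derivation:
Using gamma_d = Gs * gamma_w / (1 + e)
gamma_d = 2.73 * 9.81 / (1 + 0.62)
gamma_d = 2.73 * 9.81 / 1.62
gamma_d = 16.532 kN/m^3


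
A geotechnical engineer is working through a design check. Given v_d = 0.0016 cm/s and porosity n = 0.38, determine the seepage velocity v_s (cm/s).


Using v_s = v_d / n
v_s = 0.0016 / 0.38
v_s = 0.00421 cm/s


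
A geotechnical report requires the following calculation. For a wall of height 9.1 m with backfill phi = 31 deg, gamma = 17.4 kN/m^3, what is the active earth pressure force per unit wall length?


Result: 230.61 kN/m

Derivation:
Compute active earth pressure coefficient:
Ka = tan^2(45 - phi/2) = tan^2(29.5) = 0.320099
Compute active force:
Pa = 0.5 * Ka * gamma * H^2
Pa = 0.5 * 0.320099 * 17.4 * 9.1^2
Pa = 230.61 kN/m


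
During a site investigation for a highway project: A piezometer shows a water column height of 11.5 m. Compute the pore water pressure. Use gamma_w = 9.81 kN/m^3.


Using u = gamma_w * h_w
u = 9.81 * 11.5
u = 112.82 kPa


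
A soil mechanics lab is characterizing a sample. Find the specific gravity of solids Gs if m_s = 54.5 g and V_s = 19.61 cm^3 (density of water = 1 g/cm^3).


Result: 2.779

Derivation:
Using Gs = m_s / (V_s * rho_w)
Since rho_w = 1 g/cm^3:
Gs = 54.5 / 19.61
Gs = 2.779


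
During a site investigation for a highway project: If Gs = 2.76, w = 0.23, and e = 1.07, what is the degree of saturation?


Result: 0.5933

Derivation:
Using S = Gs * w / e
S = 2.76 * 0.23 / 1.07
S = 0.5933


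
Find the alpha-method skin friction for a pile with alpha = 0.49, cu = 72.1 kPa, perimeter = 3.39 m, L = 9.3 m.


Result: 1113.82 kN

Derivation:
Using Qs = alpha * cu * perimeter * L
Qs = 0.49 * 72.1 * 3.39 * 9.3
Qs = 1113.82 kN


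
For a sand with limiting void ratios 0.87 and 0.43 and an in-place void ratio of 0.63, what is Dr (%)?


Using Dr = (e_max - e) / (e_max - e_min) * 100
e_max - e = 0.87 - 0.63 = 0.24
e_max - e_min = 0.87 - 0.43 = 0.44
Dr = 0.24 / 0.44 * 100
Dr = 54.55 %


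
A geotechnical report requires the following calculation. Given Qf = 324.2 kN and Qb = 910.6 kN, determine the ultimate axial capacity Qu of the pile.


Using Qu = Qf + Qb
Qu = 324.2 + 910.6
Qu = 1234.8 kN


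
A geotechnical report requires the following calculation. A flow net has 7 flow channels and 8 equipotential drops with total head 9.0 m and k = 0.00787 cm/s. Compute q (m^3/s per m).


Convert k to m/s for unit consistency with H:
k = 0.00787 cm/s = 0.00787 / 100 m/s = 7.87e-05 m/s
Using q = k * H * Nf / Nd
Nf / Nd = 7 / 8 = 0.875
q = 7.87e-05 * 9.0 * 0.875
q = 0.0006198 m^3/s per m


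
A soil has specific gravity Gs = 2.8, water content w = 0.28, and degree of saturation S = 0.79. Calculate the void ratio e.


Using the relation e = Gs * w / S
e = 2.8 * 0.28 / 0.79
e = 0.9924


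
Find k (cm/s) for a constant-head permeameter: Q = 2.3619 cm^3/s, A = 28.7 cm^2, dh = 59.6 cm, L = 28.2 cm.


Result: 0.038939 cm/s

Derivation:
Compute hydraulic gradient:
i = dh / L = 59.6 / 28.2 = 2.11348
Then apply Darcy's law:
k = Q / (A * i)
k = 2.3619 / (28.7 * 2.11348)
k = 2.3619 / 60.6567
k = 0.038939 cm/s


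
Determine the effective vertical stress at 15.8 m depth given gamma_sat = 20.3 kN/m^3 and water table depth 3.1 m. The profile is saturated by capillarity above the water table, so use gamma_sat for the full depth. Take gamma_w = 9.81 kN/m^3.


Total stress = gamma_sat * depth
sigma = 20.3 * 15.8 = 320.74 kPa
Pore water pressure u = gamma_w * (depth - d_wt)
u = 9.81 * (15.8 - 3.1) = 124.587 kPa
Effective stress = sigma - u
sigma' = 320.74 - 124.587 = 196.15 kPa


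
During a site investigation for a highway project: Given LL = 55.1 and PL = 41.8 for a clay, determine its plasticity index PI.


Using PI = LL - PL
PI = 55.1 - 41.8
PI = 13.3


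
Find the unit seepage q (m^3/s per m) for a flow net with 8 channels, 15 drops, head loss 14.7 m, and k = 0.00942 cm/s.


Convert k to m/s for unit consistency with H:
k = 0.00942 cm/s = 0.00942 / 100 m/s = 9.42e-05 m/s
Using q = k * H * Nf / Nd
Nf / Nd = 8 / 15 = 0.5333
q = 9.42e-05 * 14.7 * 0.5333
q = 0.0007385 m^3/s per m


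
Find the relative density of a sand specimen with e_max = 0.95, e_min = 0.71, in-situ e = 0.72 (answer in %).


Using Dr = (e_max - e) / (e_max - e_min) * 100
e_max - e = 0.95 - 0.72 = 0.23
e_max - e_min = 0.95 - 0.71 = 0.24
Dr = 0.23 / 0.24 * 100
Dr = 95.83 %


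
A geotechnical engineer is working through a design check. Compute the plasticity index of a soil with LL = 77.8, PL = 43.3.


Using PI = LL - PL
PI = 77.8 - 43.3
PI = 34.5


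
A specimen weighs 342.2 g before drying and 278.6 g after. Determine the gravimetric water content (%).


Result: 22.83 %

Derivation:
Using w = (m_wet - m_dry) / m_dry * 100
m_wet - m_dry = 342.2 - 278.6 = 63.6 g
w = 63.6 / 278.6 * 100
w = 22.83 %
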